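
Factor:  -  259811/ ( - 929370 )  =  2^( - 1)*3^(-1 )*5^( -1)*13^(-1)*17^2*29^1*31^1*2383^( - 1)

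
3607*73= 263311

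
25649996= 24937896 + 712100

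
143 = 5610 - 5467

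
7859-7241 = 618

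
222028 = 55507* 4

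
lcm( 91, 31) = 2821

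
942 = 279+663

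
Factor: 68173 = 7^1*9739^1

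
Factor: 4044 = 2^2*3^1*337^1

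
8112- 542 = 7570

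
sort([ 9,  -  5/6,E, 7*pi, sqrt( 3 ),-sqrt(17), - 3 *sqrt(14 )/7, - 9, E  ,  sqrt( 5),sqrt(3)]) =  [ - 9, - sqrt( 17 ), - 3*sqrt( 14)/7,-5/6, sqrt( 3 ),sqrt( 3 ) , sqrt(5), E, E, 9, 7*pi ]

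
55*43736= 2405480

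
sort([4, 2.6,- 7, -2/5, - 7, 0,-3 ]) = [ - 7 ,-7,- 3, -2/5, 0,2.6, 4 ]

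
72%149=72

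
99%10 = 9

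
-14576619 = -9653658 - 4922961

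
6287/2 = 3143 + 1/2 = 3143.50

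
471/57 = 8 + 5/19 = 8.26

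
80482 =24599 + 55883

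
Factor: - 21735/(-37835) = 27/47 = 3^3*47^( - 1 ) 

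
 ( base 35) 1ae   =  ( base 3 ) 2011212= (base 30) 1MT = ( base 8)3065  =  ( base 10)1589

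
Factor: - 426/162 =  - 3^( -3 ) *71^1 = - 71/27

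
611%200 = 11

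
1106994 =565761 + 541233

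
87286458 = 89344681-2058223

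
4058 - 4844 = -786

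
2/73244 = 1/36622 = 0.00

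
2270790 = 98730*23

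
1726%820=86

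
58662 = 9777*6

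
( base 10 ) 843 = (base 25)18I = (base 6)3523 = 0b1101001011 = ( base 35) o3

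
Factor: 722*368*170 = 45168320 = 2^6*5^1*17^1 * 19^2*23^1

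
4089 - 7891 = -3802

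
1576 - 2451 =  - 875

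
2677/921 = 2677/921  =  2.91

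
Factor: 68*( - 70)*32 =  - 152320 = - 2^8*5^1*7^1*17^1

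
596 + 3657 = 4253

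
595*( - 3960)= - 2356200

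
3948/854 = 282/61 = 4.62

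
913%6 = 1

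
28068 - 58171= - 30103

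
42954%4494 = 2508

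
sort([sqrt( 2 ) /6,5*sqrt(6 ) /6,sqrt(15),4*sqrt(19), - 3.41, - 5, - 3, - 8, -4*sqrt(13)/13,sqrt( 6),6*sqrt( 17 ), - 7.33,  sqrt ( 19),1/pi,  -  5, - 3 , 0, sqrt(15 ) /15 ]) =[  -  8, - 7.33, - 5,  -  5, - 3.41, - 3, - 3,-4*sqrt(13)/13,0,sqrt(2)/6,sqrt(15)/15,1/pi,5*sqrt(6)/6,sqrt( 6),sqrt( 15), sqrt( 19 ),4*sqrt( 19), 6*sqrt( 17 )] 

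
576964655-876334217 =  -299369562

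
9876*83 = 819708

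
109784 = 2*54892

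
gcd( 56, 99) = 1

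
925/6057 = 925/6057 =0.15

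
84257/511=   84257/511 = 164.89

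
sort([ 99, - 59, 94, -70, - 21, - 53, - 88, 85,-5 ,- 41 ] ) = [-88, - 70,-59,-53,-41, - 21, - 5, 85, 94, 99 ] 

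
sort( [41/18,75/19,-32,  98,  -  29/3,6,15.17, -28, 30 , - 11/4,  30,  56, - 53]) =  [ - 53, - 32, - 28,  -  29/3,-11/4,41/18,75/19,6, 15.17 , 30,30, 56 , 98]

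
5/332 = 5/332 = 0.02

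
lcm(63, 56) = 504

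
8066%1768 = 994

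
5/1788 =5/1788  =  0.00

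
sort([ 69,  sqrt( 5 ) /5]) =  [sqrt ( 5) /5,69 ] 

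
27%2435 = 27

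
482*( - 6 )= - 2892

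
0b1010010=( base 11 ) 75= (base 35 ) 2C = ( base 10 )82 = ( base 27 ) 31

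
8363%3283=1797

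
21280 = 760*28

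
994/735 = 1 + 37/105=1.35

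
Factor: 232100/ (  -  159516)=-275/189=- 3^ (-3 )*5^2*7^(  -  1 )*11^1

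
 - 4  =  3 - 7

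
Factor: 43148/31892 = 17^( - 1 )*23^1=23/17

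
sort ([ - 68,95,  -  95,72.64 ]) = [ - 95, - 68,72.64,95 ]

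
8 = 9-1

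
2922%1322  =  278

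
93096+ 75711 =168807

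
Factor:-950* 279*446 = -2^2*3^2 * 5^2*19^1 *31^1 *223^1 = - 118212300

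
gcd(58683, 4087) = 1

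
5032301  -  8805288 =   -  3772987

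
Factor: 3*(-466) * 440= - 2^4 * 3^1 * 5^1*11^1*233^1  =  -615120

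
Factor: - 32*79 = - 2528 = - 2^5*79^1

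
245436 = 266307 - 20871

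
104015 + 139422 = 243437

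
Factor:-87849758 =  - 2^1*29^1*1514651^1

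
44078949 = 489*90141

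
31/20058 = 31/20058 =0.00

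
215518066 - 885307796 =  - 669789730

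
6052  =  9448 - 3396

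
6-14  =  -8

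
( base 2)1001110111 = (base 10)631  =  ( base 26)O7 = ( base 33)j4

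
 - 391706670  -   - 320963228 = -70743442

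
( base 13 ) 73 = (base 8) 136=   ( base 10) 94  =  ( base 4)1132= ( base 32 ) 2U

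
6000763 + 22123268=28124031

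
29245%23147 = 6098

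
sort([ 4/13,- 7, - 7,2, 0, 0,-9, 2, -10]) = [ - 10, - 9, - 7, - 7,0, 0,4/13,2, 2]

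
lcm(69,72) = 1656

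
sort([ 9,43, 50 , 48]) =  [ 9,43, 48, 50]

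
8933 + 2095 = 11028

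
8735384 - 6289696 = 2445688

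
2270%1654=616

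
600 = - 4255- - 4855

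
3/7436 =3/7436 = 0.00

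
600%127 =92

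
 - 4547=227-4774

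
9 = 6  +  3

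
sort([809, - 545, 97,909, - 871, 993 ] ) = [ - 871, - 545, 97,809, 909, 993 ] 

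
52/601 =52/601  =  0.09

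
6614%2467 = 1680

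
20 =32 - 12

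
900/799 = 1+101/799 = 1.13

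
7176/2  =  3588 =3588.00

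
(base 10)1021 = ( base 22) 229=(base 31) 11t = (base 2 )1111111101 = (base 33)UV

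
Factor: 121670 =2^1*5^1 * 23^3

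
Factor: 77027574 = 2^1*3^1*13^1*987533^1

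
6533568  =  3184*2052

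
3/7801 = 3/7801 =0.00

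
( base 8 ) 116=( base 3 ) 2220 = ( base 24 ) 36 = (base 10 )78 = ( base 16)4e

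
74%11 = 8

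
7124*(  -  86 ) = - 612664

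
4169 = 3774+395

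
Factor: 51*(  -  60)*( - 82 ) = 2^3*3^2*5^1*17^1*41^1= 250920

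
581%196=189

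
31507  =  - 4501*( - 7 ) 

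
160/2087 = 160/2087 = 0.08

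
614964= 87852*7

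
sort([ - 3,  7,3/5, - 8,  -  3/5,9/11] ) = [ - 8,-3,-3/5,3/5,9/11,7] 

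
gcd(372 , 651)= 93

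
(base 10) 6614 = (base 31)6RB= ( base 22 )DEE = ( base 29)7P2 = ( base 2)1100111010110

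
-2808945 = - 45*62421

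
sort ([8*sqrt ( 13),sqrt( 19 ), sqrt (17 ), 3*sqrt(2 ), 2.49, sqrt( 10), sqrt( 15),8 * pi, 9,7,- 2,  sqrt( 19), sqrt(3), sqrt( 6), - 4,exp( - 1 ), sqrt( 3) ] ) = [ -4,  -  2,exp(-1), sqrt( 3 ), sqrt( 3 ), sqrt ( 6), 2.49, sqrt( 10 ), sqrt(15 ),sqrt(17), 3 * sqrt( 2), sqrt( 19), sqrt( 19 ),  7,  9,8*pi, 8*sqrt(13 )] 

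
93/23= 4+1/23 = 4.04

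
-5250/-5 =1050 + 0/1 = 1050.00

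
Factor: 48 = 2^4*3^1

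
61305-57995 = 3310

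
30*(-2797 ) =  - 83910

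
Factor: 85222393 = 85222393^1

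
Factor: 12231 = 3^4 * 151^1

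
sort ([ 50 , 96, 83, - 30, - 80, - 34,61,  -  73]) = [ - 80,- 73,  -  34, - 30, 50, 61, 83,96 ]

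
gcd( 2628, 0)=2628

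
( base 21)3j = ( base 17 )4E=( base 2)1010010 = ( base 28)2Q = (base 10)82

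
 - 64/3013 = -64/3013 = -0.02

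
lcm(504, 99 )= 5544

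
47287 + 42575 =89862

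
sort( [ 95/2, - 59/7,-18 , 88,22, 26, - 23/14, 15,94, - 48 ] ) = [-48, - 18, - 59/7,-23/14, 15,22,  26,95/2,88, 94 ]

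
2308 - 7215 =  - 4907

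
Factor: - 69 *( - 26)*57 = 102258 = 2^1 * 3^2*13^1*19^1*23^1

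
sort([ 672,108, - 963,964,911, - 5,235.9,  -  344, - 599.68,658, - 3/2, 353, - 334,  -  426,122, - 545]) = [-963, - 599.68, - 545,-426, - 344, - 334, -5, - 3/2 , 108,122,235.9,353,658, 672,911,964 ] 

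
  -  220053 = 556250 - 776303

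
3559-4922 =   -  1363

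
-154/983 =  - 1+829/983 = - 0.16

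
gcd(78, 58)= 2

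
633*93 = 58869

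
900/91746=50/5097 = 0.01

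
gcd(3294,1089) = 9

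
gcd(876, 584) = 292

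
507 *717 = 363519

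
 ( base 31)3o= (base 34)3f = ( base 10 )117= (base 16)75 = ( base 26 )4d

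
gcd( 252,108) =36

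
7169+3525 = 10694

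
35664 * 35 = 1248240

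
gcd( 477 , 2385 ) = 477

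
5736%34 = 24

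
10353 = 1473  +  8880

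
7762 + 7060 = 14822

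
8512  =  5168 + 3344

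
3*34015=102045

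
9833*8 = 78664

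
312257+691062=1003319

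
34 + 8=42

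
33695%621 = 161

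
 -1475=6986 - 8461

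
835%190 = 75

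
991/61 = 991/61=16.25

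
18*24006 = 432108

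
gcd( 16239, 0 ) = 16239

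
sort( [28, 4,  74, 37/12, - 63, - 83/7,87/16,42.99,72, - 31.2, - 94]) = [ - 94, - 63, - 31.2,-83/7,37/12,4, 87/16 , 28, 42.99, 72,74 ] 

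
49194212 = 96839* 508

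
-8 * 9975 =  - 79800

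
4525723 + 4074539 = 8600262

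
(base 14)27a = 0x1f4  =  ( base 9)615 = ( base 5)4000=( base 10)500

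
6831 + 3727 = 10558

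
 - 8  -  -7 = -1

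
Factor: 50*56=2^4*5^2* 7^1 = 2800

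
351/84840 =117/28280 = 0.00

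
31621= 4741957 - 4710336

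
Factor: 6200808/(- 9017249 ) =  - 2^3*3^1*31^(  -  1)*89^1*2903^1*290879^(  -  1)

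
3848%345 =53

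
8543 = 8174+369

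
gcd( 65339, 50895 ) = 1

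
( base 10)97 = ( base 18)57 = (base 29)3A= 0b1100001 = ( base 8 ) 141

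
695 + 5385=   6080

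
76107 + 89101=165208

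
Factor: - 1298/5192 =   -  1/4  =  - 2^ ( - 2) 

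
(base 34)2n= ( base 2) 1011011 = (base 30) 31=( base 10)91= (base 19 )4F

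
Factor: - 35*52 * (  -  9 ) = 16380 =2^2 * 3^2*5^1 * 7^1 * 13^1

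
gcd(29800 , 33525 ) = 3725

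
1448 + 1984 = 3432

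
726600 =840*865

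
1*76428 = 76428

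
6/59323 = 6/59323 = 0.00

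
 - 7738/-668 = 11+195/334 =11.58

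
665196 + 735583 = 1400779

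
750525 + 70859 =821384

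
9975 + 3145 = 13120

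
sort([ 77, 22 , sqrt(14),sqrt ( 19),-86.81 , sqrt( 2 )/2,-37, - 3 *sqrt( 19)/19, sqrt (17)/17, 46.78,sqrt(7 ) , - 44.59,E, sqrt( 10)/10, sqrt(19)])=[-86.81,-44.59 , - 37,-3*sqrt( 19 ) /19, sqrt( 17 )/17, sqrt( 10) /10 , sqrt( 2)/2, sqrt( 7), E, sqrt( 14 ),sqrt( 19),sqrt(19 ), 22, 46.78,77 ]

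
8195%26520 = 8195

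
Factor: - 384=-2^7*3^1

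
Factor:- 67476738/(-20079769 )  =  2^1*3^1 *7^1 * 53^1 * 691^( - 1 )*29059^( - 1 )*30313^1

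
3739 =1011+2728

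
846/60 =14+ 1/10 = 14.10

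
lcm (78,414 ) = 5382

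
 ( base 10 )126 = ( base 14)90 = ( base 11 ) 105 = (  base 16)7E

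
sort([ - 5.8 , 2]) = [ - 5.8,2]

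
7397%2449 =50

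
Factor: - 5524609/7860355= - 5^( - 1)*17^1*271^( - 1)*5801^( - 1 )*324977^1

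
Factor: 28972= 2^2 * 7243^1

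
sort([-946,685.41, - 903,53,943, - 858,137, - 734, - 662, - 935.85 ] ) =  [ - 946, - 935.85, - 903, - 858, - 734, - 662,53,137, 685.41,943 ] 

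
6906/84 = 1151/14 = 82.21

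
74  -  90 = - 16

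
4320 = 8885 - 4565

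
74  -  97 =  - 23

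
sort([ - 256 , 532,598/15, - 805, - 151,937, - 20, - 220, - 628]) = [ - 805, - 628  , - 256, - 220, - 151, - 20, 598/15,532, 937 ] 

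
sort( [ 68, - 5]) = [ - 5,68] 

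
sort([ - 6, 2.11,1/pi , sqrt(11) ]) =[ - 6,1/pi,2.11,sqrt(11) ]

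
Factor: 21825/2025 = 3^( - 2)*97^1 = 97/9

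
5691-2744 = 2947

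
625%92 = 73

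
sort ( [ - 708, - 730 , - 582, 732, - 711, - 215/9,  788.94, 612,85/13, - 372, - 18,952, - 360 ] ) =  [ - 730, - 711, - 708, - 582, - 372, - 360, - 215/9, - 18,85/13, 612,732, 788.94,952 ]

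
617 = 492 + 125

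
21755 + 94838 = 116593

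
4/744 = 1/186 = 0.01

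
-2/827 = -2/827 = - 0.00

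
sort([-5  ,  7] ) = [ - 5, 7]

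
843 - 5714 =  - 4871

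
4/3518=2/1759= 0.00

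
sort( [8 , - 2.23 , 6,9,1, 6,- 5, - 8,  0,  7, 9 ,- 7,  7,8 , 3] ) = [ - 8 ,  -  7, - 5,-2.23, 0 , 1,  3, 6, 6 , 7,7, 8 , 8,9 , 9]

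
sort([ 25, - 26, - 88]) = [-88, - 26,25 ]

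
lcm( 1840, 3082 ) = 123280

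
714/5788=357/2894 = 0.12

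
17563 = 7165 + 10398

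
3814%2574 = 1240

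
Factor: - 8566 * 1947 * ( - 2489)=2^1*3^1*11^1 * 19^1 * 59^1*131^1*4283^1  =  41511546978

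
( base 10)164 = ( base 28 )5o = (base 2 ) 10100100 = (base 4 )2210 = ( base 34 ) 4s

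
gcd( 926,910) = 2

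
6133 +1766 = 7899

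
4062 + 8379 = 12441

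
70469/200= 352 + 69/200 = 352.35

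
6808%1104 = 184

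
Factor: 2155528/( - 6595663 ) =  - 2^3 * 919^(-1)*7177^(- 1) * 269441^1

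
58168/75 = 58168/75 = 775.57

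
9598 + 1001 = 10599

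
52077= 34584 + 17493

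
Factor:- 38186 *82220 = - 3139652920  =  -  2^3*5^1 * 61^1*313^1 * 4111^1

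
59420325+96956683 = 156377008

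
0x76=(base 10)118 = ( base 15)7D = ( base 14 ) 86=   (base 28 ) 46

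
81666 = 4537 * 18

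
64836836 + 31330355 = 96167191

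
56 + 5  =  61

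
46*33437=1538102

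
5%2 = 1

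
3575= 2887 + 688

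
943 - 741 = 202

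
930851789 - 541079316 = 389772473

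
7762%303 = 187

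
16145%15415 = 730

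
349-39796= - 39447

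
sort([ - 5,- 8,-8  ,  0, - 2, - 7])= [ - 8,  -  8, - 7, - 5, - 2,0]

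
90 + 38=128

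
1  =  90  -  89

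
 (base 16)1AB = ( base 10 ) 427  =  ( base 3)120211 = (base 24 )hj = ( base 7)1150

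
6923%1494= 947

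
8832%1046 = 464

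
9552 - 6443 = 3109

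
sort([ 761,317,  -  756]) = [ - 756,317,761]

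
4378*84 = 367752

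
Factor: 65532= 2^2 *3^1*43^1 * 127^1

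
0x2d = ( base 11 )41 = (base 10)45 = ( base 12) 39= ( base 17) 2B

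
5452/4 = 1363  =  1363.00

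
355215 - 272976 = 82239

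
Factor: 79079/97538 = 2^( -1)*11^1*13^1*79^1*6967^( - 1) = 11297/13934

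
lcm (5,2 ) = 10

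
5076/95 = 53 + 41/95 = 53.43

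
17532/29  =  604+16/29 = 604.55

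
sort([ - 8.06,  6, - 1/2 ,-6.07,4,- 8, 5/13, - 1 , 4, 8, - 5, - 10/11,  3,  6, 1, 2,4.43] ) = [ - 8.06, - 8, - 6.07, - 5, - 1, - 10/11, - 1/2,5/13, 1 , 2,3,4,4,  4.43,6 , 6, 8 ]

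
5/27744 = 5/27744 = 0.00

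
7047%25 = 22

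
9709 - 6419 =3290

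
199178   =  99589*2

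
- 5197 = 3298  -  8495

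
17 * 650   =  11050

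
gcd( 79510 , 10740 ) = 10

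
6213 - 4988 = 1225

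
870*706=614220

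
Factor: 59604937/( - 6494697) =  - 3^( - 2 )*7^1*11^(-1) * 17^(- 2) * 23^1*227^( - 1) * 370217^1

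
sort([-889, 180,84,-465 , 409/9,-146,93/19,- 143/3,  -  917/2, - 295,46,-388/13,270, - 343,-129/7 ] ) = [-889, - 465,-917/2,- 343, - 295,-146,-143/3, - 388/13,-129/7,93/19,409/9,46, 84,180,270] 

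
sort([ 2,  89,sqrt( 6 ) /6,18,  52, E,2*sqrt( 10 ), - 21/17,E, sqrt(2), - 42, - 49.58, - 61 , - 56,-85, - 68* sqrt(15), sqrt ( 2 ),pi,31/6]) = [ - 68*sqrt( 15), - 85, - 61, - 56, - 49.58, - 42, - 21/17, sqrt( 6)/6,sqrt( 2), sqrt(  2),2, E,E,pi,31/6, 2*sqrt( 10),18, 52,89 ]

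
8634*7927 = 68441718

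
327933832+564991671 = 892925503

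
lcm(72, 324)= 648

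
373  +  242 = 615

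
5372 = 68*79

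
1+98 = 99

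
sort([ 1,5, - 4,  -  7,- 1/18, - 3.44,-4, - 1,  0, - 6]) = [ - 7, - 6 ,-4, - 4 , - 3.44  , - 1 , - 1/18, 0,1,5]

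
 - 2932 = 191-3123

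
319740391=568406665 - 248666274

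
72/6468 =6/539 = 0.01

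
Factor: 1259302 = 2^1*11^1 * 57241^1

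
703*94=66082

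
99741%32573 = 2022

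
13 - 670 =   -  657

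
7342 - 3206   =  4136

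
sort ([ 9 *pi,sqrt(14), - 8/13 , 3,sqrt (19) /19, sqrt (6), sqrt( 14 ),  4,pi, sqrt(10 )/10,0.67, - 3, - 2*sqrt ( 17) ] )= [ - 2*sqrt( 17) , - 3, - 8/13,sqrt( 19 )/19,sqrt(10 ) /10,0.67, sqrt ( 6),  3, pi,sqrt(14 ), sqrt(  14),4,9* pi] 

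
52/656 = 13/164 = 0.08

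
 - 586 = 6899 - 7485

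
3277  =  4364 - 1087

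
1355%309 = 119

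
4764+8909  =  13673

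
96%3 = 0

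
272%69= 65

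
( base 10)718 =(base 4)23032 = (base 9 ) 877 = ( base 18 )23G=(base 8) 1316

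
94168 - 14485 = 79683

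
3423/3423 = 1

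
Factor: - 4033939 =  - 7^1  *  13^1*97^1 * 457^1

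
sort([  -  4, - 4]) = [  -  4, - 4 ]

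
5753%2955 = 2798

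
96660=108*895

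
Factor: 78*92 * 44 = 315744 = 2^5*3^1 * 11^1*13^1*23^1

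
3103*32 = 99296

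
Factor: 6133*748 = 4587484 = 2^2*11^1 * 17^1*6133^1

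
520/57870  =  52/5787 = 0.01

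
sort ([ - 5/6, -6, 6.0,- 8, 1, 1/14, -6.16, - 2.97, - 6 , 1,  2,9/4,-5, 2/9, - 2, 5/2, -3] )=[-8,-6.16,-6,-6,- 5,  -  3,- 2.97  , - 2,-5/6, 1/14, 2/9, 1,1, 2 , 9/4, 5/2, 6.0]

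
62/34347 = 62/34347 = 0.00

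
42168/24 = 1757 = 1757.00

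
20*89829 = 1796580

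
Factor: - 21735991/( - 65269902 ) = 2^(  -  1 )*3^ ( - 1)*17^(-1)*19^ (-1)*31^1*191^1*3671^1*33679^ ( - 1)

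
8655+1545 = 10200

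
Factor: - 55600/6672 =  - 3^( - 1)*5^2 = -  25/3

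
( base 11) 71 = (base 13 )60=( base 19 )42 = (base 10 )78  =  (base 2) 1001110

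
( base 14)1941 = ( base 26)6jf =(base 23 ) 8eb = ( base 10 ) 4565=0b1000111010101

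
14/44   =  7/22 = 0.32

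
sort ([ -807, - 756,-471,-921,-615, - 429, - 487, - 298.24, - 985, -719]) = [ - 985, - 921, - 807,-756, - 719,-615, - 487,  -  471,  -  429, - 298.24]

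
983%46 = 17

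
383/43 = 383/43 = 8.91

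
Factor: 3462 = 2^1 * 3^1*577^1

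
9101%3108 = 2885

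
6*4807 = 28842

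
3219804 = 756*4259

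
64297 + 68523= 132820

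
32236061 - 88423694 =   -  56187633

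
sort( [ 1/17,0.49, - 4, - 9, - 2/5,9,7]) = [- 9, - 4, - 2/5,1/17 , 0.49, 7 , 9 ] 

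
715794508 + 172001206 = 887795714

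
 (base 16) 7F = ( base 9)151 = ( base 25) 52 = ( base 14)91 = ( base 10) 127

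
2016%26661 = 2016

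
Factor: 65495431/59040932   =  2^ (-2)*17^( - 1)*521^1*125711^1*868249^(-1 ) 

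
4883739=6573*743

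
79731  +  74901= 154632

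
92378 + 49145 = 141523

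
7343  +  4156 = 11499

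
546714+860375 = 1407089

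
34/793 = 34/793 =0.04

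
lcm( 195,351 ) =1755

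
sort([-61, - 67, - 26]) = [  -  67,- 61,  -  26] 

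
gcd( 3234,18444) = 6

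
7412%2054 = 1250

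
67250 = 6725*10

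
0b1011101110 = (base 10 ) 750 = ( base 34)M2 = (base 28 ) qm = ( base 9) 1023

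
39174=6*6529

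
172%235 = 172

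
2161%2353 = 2161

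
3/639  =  1/213=0.00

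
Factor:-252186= - 2^1*3^1*11^1*3821^1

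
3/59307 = 1/19769  =  0.00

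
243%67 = 42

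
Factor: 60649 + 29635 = 90284 = 2^2*22571^1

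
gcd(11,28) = 1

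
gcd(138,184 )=46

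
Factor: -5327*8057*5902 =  - 2^1*7^2 * 13^1*227^1*761^1*1151^1 = -253311709378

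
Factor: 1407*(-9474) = -2^1*3^2*7^1*67^1*1579^1 = - 13329918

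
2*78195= 156390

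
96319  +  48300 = 144619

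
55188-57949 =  - 2761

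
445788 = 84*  5307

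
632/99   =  632/99= 6.38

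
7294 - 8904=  - 1610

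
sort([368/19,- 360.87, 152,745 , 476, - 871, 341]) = [- 871,-360.87, 368/19,152 , 341, 476, 745 ]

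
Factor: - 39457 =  - 11^1 * 17^1*211^1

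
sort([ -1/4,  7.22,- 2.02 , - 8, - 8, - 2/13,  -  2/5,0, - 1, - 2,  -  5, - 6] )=[ - 8,-8, - 6, - 5, - 2.02, - 2,-1 ,-2/5, - 1/4, -2/13, 0, 7.22]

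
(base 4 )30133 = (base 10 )799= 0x31f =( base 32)OV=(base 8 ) 1437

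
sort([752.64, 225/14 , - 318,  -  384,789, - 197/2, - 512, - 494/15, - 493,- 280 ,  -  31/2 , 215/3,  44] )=[ - 512, - 493, - 384  , - 318 , - 280, - 197/2 , -494/15 ,  -  31/2,225/14, 44,215/3,752.64,789] 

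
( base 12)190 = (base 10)252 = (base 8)374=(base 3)100100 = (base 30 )8c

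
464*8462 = 3926368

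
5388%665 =68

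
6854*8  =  54832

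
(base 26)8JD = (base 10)5915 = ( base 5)142130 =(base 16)171b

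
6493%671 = 454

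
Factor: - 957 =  - 3^1*11^1 * 29^1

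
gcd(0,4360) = 4360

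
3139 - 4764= - 1625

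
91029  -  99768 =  - 8739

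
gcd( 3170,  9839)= 1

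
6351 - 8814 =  - 2463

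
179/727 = 179/727 = 0.25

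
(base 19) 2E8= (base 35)sg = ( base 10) 996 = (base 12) 6b0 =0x3e4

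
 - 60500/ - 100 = 605/1  =  605.00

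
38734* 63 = 2440242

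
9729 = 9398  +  331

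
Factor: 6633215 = 5^1*53^1*25031^1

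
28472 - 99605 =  - 71133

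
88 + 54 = 142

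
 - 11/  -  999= 11/999 =0.01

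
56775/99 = 573 + 16/33 = 573.48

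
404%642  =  404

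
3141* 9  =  28269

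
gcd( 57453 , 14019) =3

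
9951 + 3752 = 13703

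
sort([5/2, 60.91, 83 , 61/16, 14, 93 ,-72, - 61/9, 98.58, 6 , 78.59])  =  [ - 72,-61/9,5/2, 61/16, 6 , 14, 60.91, 78.59,83, 93,98.58] 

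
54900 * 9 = 494100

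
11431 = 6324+5107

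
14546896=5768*2522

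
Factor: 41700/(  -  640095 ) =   -  20/307 = - 2^2 * 5^1*307^ ( - 1 ) 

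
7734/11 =703 + 1/11  =  703.09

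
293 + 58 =351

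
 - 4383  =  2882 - 7265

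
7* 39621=277347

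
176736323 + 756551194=933287517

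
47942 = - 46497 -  - 94439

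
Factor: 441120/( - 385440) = -919/803 =-  11^(  -  1) * 73^(-1)*919^1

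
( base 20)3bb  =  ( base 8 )2627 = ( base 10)1431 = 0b10110010111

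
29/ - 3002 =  - 29/3002 = - 0.01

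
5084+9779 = 14863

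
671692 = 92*7301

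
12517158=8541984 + 3975174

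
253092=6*42182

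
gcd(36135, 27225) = 495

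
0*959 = 0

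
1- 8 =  - 7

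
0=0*4129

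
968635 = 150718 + 817917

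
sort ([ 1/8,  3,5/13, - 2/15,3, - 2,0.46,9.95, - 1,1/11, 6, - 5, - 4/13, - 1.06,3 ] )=[ - 5, - 2, - 1.06, - 1, - 4/13 ,- 2/15, 1/11, 1/8,  5/13, 0.46,3, 3,3, 6, 9.95] 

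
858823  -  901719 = - 42896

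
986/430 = 493/215 = 2.29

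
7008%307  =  254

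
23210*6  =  139260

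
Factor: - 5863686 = -2^1 *3^1*37^1 * 61^1*433^1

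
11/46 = 11/46  =  0.24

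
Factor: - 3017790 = -2^1*3^3*5^1*11177^1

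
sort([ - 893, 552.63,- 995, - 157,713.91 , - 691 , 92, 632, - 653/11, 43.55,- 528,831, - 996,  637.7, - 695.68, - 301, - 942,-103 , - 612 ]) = [ - 996, - 995, - 942 , - 893, - 695.68, - 691 , - 612, - 528,- 301, - 157, -103, - 653/11 , 43.55,92,552.63,632,637.7,713.91, 831 ] 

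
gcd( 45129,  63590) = 1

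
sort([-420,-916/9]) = [-420,-916/9 ] 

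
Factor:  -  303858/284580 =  - 331/310 =-  2^ (- 1 )*5^( - 1)*31^( - 1) * 331^1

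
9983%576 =191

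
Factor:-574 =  - 2^1*7^1*41^1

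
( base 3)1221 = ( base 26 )20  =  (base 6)124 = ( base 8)64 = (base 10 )52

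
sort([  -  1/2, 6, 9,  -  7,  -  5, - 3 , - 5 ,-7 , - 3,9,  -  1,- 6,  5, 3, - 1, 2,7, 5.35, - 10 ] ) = [  -  10, - 7, - 7, - 6, -5,- 5, -3 ,-3 , - 1,-1, - 1/2, 2, 3, 5, 5.35,6,  7,9, 9] 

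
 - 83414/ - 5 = 16682 + 4/5   =  16682.80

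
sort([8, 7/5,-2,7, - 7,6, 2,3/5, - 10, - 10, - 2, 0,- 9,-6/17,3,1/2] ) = [- 10,- 10 ,  -  9,- 7,  -  2, - 2,-6/17,  0, 1/2,3/5  ,  7/5, 2, 3,6,7, 8]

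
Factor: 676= 2^2*13^2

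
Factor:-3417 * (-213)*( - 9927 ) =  - 7225079067  =  - 3^4*17^1*67^1*71^1*1103^1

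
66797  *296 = 19771912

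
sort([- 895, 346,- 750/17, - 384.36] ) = [-895,- 384.36,-750/17,346]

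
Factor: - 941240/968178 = - 2^2*3^ ( - 1 )*  5^1*23531^1*161363^( - 1 )= - 470620/484089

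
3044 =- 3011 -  - 6055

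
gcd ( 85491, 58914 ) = 9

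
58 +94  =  152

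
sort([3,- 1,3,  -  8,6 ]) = [  -  8 ,-1,3,3,6]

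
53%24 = 5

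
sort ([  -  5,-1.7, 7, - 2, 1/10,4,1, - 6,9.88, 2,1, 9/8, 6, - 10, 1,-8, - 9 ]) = [ - 10, - 9, - 8,-6,-5 , - 2, - 1.7, 1/10, 1,1, 1,9/8, 2, 4,  6,7 , 9.88 ]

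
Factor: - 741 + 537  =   - 2^2*3^1*17^1=- 204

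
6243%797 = 664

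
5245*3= 15735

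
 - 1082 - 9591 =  - 10673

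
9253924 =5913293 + 3340631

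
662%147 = 74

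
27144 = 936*29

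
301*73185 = 22028685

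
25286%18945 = 6341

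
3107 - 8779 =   -  5672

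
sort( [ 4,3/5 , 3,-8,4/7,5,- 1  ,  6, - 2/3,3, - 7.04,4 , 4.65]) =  [ - 8,  -  7.04,  -  1,-2/3,  4/7,3/5 , 3,3,4,4,  4.65,5,6] 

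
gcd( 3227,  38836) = 7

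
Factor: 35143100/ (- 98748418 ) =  - 17571550/49374209=- 2^1*5^2*41^( - 1)*59^( - 1 )*97^1*3623^1*20411^( - 1 )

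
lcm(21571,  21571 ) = 21571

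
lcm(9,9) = 9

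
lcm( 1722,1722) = 1722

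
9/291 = 3/97 = 0.03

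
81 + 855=936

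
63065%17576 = 10337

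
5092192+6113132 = 11205324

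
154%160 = 154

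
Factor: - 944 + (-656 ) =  - 2^6*5^2 =- 1600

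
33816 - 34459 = - 643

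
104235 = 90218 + 14017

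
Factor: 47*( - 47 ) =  - 47^2 =- 2209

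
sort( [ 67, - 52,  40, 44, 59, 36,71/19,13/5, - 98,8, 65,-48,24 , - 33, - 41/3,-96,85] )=[ - 98,-96, - 52, - 48, - 33,- 41/3,13/5,71/19,8,24,36,40, 44, 59 , 65, 67, 85] 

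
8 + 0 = 8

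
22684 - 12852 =9832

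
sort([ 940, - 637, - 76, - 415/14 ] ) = [ - 637, - 76 , - 415/14, 940 ]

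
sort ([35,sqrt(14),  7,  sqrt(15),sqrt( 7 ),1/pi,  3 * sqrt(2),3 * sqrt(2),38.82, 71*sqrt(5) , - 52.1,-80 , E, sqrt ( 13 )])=[-80 , - 52.1,1/pi,sqrt( 7 ) , E,sqrt(13),sqrt(14 ), sqrt(15),  3* sqrt(2 ),3*sqrt (2 ), 7,35,38.82,71 * sqrt ( 5)]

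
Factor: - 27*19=-513 = - 3^3*19^1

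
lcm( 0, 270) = 0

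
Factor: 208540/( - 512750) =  - 2^1* 5^ ( - 2 )*7^ ( - 1)*  293^( - 1 )*10427^1 = -20854/51275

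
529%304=225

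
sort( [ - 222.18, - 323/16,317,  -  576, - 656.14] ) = [-656.14, - 576, - 222.18, - 323/16,317 ] 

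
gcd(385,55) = 55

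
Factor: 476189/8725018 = 2^( - 1)*7^1 * 59^1 * 607^( - 1 )*1153^1*7187^( - 1)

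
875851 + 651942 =1527793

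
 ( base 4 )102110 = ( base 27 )1gb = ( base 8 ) 2224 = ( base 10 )1172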